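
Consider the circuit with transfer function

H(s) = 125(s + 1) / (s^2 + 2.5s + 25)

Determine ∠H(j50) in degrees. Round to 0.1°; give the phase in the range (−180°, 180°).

At s = jω = j50:
zero (s+1): 1 + j50 → |·| = √(1²+50²) = √2501 ≈ 50.01, ∠ = arctan(50/1) ≈ 88.85°
quadratic: (j50)² + 2.5·j50 + 25 = -2475 + j125 → |·| ≈ 2478.2, ∠ ≈ 177.11°
∠H = 88.85° − 177.11° = -88.26°

-88.3°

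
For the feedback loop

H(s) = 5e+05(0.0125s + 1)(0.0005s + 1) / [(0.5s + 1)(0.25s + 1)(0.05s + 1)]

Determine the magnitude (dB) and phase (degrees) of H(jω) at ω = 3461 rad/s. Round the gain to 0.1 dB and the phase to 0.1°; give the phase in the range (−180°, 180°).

-15.6 dB, -120.9°

At ω = 3461 rad/s:
zero (1 + j3461·0.0125) = 1 + j43.2625 → |·| ≈ 43.274, ∠ ≈ 88.68°
zero (1 + j3461·0.0005) = 1 + j1.7305 → |·| ≈ 1.9987, ∠ ≈ 59.98°
pole (1 + j3461·0.5) = 1 + j1730.5 → |·| ≈ 1730.5, ∠ ≈ 89.97°
pole (1 + j3461·0.25) = 1 + j865.25 → |·| ≈ 865.25, ∠ ≈ 89.93°
pole (1 + j3461·0.05) = 1 + j173.05 → |·| ≈ 173.05, ∠ ≈ 89.67°
|H| = 5e+05 · 43.274 · 1.9987 / (1730.5 · 865.25 · 173.05) ≈ 0.1669
Gain = 20 log₁₀(0.1669) ≈ -15.55 dB
∠H = (88.68° + 59.98°) − (89.97° + 89.93° + 89.67°) = -120.91°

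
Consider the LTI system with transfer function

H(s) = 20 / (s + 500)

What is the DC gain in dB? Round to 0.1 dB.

-28.0 dB

H(0) = 20 / 500 = 0.04
20 log₁₀(0.04) ≈ -27.96 dB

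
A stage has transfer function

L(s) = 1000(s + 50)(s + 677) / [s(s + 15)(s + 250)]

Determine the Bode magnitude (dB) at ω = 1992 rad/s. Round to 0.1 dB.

At s = jω = j1992:
zero (s+50): 50 + j1992 → |·| = √(50²+1992²) = √3970564 ≈ 1992.6, ∠ = arctan(1992/50) ≈ 88.56°
zero (s+677): 677 + j1992 → |·| = √(677²+1992²) = √4426393 ≈ 2103.9, ∠ = arctan(1992/677) ≈ 71.23°
pole (s+15): 15 + j1992 → |·| = √(15²+1992²) = √3968289 ≈ 1992.1, ∠ = arctan(1992/15) ≈ 89.57°
pole (s+250): 250 + j1992 → |·| = √(250²+1992²) = √4030564 ≈ 2007.6, ∠ = arctan(1992/250) ≈ 82.85°
pole at origin: |s| = 1992, ∠ = 90.00° (in denominator)
|L| = 1000 · 4.1922e+06 / 7.9667e+09 ≈ 0.52622
Gain = 20 log₁₀(0.52622) ≈ -5.58 dB

-5.6 dB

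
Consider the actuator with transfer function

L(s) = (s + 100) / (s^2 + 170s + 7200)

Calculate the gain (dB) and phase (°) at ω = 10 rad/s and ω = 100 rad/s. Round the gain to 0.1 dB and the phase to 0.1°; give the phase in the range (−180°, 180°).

Substitute s = j10:
Numerator: (j10) + 100 = 100 + j10
Denominator: (j10)^2 + 170(j10) + 7200 = 7100 + j1700
|N| = √(100² + 10²) ≈ 100.5, ∠N ≈ 5.71°
|D| = √(7100² + 1700²) ≈ 7300.7, ∠D ≈ 13.47°
|L| = 100.5 / 7300.7 ≈ 0.013766
Gain = 20 log₁₀(0.013766) ≈ -37.22 dB
∠L = 5.71° − 13.47° = -7.76°

Substitute s = j100:
Numerator: (j100) + 100 = 100 + j100
Denominator: (j100)^2 + 170(j100) + 7200 = -2800 + j17000
|N| = √(100² + 100²) ≈ 141.42, ∠N ≈ 45.00°
|D| = √(2800² + 17000²) ≈ 17229, ∠D ≈ 99.35°
|L| = 141.42 / 17229 ≈ 0.0082083
Gain = 20 log₁₀(0.0082083) ≈ -41.71 dB
∠L = 45.00° − 99.35° = -54.35°

ω = 10: -37.2 dB, -7.8°; ω = 100: -41.7 dB, -54.4°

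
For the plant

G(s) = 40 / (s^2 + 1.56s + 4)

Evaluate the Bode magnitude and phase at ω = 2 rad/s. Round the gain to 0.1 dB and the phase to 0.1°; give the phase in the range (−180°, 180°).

22.2 dB, -90.0°

At s = jω = j2:
quadratic: (j2)² + 1.56·j2 + 4 = 0 + j3.12 → |·| ≈ 3.12, ∠ ≈ 90.00°
|G| = 40 / 3.12 ≈ 12.821
Gain = 20 log₁₀(12.821) ≈ 22.16 dB
∠G = 0.00° − 90.00° = -90.00°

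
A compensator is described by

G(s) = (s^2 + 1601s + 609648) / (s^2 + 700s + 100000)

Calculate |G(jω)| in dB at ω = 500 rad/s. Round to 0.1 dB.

Substitute s = j500:
Numerator: (j500)^2 + 1601(j500) + 609648 = 359648 + j800500
Denominator: (j500)^2 + 700(j500) + 100000 = -150000 + j350000
|N| = √(359648² + 800500²) ≈ 8.7758e+05, ∠N ≈ 65.81°
|D| = √(150000² + 350000²) ≈ 3.8079e+05, ∠D ≈ 113.20°
|G| = 8.7758e+05 / 3.8079e+05 ≈ 2.3046
Gain = 20 log₁₀(2.3046) ≈ 7.25 dB

7.3 dB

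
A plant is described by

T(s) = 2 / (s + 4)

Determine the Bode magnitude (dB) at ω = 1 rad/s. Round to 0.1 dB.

Substitute s = j1:
Numerator: 2 = 2 + j0
Denominator: (j1) + 4 = 4 + j1
|N| = √(2² + 0²) ≈ 2, ∠N ≈ 0.00°
|D| = √(4² + 1²) ≈ 4.1231, ∠D ≈ 14.04°
|T| = 2 / 4.1231 ≈ 0.48507
Gain = 20 log₁₀(0.48507) ≈ -6.28 dB

-6.3 dB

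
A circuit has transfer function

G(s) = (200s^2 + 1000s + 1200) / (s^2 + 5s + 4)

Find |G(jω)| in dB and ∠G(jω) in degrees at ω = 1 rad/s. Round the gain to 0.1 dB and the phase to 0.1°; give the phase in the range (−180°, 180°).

47.7 dB, -14.0°

Substitute s = j1:
Numerator: 200(j1)^2 + 1000(j1) + 1200 = 1000 + j1000
Denominator: (j1)^2 + 5(j1) + 4 = 3 + j5
|N| = √(1000² + 1000²) ≈ 1414.2, ∠N ≈ 45.00°
|D| = √(3² + 5²) ≈ 5.831, ∠D ≈ 59.04°
|G| = 1414.2 / 5.831 ≈ 242.53
Gain = 20 log₁₀(242.53) ≈ 47.70 dB
∠G = 45.00° − 59.04° = -14.04°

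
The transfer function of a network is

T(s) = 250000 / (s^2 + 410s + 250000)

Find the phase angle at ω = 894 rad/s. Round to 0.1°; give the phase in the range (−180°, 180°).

-146.3°

At s = jω = j894:
quadratic: (j894)² + 410·j894 + 250000 = -549236 + j366540 → |·| ≈ 6.6031e+05, ∠ ≈ 146.28°
∠T = 0.00° − 146.28° = -146.28°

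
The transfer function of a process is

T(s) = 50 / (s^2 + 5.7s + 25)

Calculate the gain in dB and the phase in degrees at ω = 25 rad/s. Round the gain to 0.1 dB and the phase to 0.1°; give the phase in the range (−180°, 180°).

-21.8 dB, -166.6°

At s = jω = j25:
quadratic: (j25)² + 5.7·j25 + 25 = -600 + j142.5 → |·| ≈ 616.69, ∠ ≈ 166.64°
|T| = 50 / 616.69 ≈ 0.081078
Gain = 20 log₁₀(0.081078) ≈ -21.82 dB
∠T = 0.00° − 166.64° = -166.64°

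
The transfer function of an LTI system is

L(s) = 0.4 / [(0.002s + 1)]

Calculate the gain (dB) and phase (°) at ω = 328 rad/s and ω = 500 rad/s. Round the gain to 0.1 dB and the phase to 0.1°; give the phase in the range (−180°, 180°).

At ω = 328 rad/s:
pole (1 + j328·0.002) = 1 + j0.656 → |·| ≈ 1.196, ∠ ≈ 33.26°
|L| = 0.4 · 1 / (1.196) ≈ 0.33445
Gain = 20 log₁₀(0.33445) ≈ -9.51 dB
∠L = (0°) − (33.26°) = -33.26°

At ω = 500 rad/s:
pole (1 + j500·0.002) = 1 + j1 → |·| ≈ 1.4142, ∠ ≈ 45.00°
|L| = 0.4 · 1 / (1.4142) ≈ 0.28285
Gain = 20 log₁₀(0.28285) ≈ -10.97 dB
∠L = (0°) − (45.00°) = -45.00°

ω = 328: -9.5 dB, -33.3°; ω = 500: -11.0 dB, -45.0°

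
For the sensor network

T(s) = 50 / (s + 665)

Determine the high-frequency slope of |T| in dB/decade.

Each pole contributes −20 dB/decade at high frequency; each zero contributes +20 dB/decade.
Net: 0 zero(s) − 1 pole(s) → -20 dB/decade.

-20 dB/decade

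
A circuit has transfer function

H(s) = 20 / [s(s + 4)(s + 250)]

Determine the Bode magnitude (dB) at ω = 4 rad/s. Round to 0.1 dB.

At s = jω = j4:
pole (s+4): 4 + j4 → |·| = √(4²+4²) = √32 ≈ 5.6569, ∠ = arctan(4/4) ≈ 45.00°
pole (s+250): 250 + j4 → |·| = √(250²+4²) = √62516 ≈ 250.03, ∠ = arctan(4/250) ≈ 0.92°
pole at origin: |s| = 4, ∠ = 90.00° (in denominator)
|H| = 20 / 5657.6 ≈ 0.0035351
Gain = 20 log₁₀(0.0035351) ≈ -49.03 dB

-49.0 dB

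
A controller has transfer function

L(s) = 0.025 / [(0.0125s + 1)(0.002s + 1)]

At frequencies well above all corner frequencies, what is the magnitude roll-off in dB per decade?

Each pole contributes −20 dB/decade at high frequency; each zero contributes +20 dB/decade.
Net: 0 zero(s) − 2 pole(s) → -40 dB/decade.

-40 dB/decade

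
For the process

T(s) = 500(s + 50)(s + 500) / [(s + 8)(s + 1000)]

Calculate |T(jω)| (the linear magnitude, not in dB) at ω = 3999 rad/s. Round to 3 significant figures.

At s = jω = j3999:
zero (s+50): 50 + j3999 → |·| = √(50²+3999²) = √15994501 ≈ 3999.3, ∠ = arctan(3999/50) ≈ 89.28°
zero (s+500): 500 + j3999 → |·| = √(500²+3999²) = √16242001 ≈ 4030.1, ∠ = arctan(3999/500) ≈ 82.87°
pole (s+8): 8 + j3999 → |·| = √(8²+3999²) = √15992065 ≈ 3999, ∠ = arctan(3999/8) ≈ 89.89°
pole (s+1000): 1000 + j3999 → |·| = √(1000²+3999²) = √16992001 ≈ 4122.1, ∠ = arctan(3999/1000) ≈ 75.96°
|T| = 500 · 1.6118e+07 / 1.6484e+07 ≈ 488.9

489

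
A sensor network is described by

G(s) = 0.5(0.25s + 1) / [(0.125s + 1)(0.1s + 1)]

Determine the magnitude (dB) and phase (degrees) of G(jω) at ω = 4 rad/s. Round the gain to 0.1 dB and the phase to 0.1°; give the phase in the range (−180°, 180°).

-4.6 dB, -3.4°

At ω = 4 rad/s:
zero (1 + j4·0.25) = 1 + j1 → |·| ≈ 1.4142, ∠ ≈ 45.00°
pole (1 + j4·0.125) = 1 + j0.5 → |·| ≈ 1.118, ∠ ≈ 26.57°
pole (1 + j4·0.1) = 1 + j0.4 → |·| ≈ 1.077, ∠ ≈ 21.80°
|G| = 0.5 · 1.4142 / (1.118 · 1.077) ≈ 0.58725
Gain = 20 log₁₀(0.58725) ≈ -4.62 dB
∠G = (45.00°) − (26.57° + 21.80°) = -3.37°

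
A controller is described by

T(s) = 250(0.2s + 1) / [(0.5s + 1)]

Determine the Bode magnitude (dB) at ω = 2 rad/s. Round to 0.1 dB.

45.6 dB

At ω = 2 rad/s:
zero (1 + j2·0.2) = 1 + j0.4 → |·| ≈ 1.077, ∠ ≈ 21.80°
pole (1 + j2·0.5) = 1 + j1 → |·| ≈ 1.4142, ∠ ≈ 45.00°
|T| = 250 · 1.077 / (1.4142) ≈ 190.39
Gain = 20 log₁₀(190.39) ≈ 45.59 dB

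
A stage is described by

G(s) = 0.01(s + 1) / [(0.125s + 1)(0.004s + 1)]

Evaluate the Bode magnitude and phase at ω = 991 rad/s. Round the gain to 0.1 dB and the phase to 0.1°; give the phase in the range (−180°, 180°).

-34.2 dB, -75.4°

At ω = 991 rad/s:
zero (1 + j991·1) = 1 + j991 → |·| ≈ 991, ∠ ≈ 89.94°
pole (1 + j991·0.125) = 1 + j123.875 → |·| ≈ 123.88, ∠ ≈ 89.54°
pole (1 + j991·0.004) = 1 + j3.964 → |·| ≈ 4.0882, ∠ ≈ 75.84°
|G| = 0.01 · 991 / (123.88 · 4.0882) ≈ 0.019568
Gain = 20 log₁₀(0.019568) ≈ -34.17 dB
∠G = (89.94°) − (89.54° + 75.84°) = -75.44°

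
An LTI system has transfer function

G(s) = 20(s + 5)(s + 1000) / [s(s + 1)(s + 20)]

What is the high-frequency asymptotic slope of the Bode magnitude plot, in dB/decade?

-20 dB/decade

Each pole contributes −20 dB/decade at high frequency; each zero contributes +20 dB/decade.
Net: 2 zero(s) − 3 pole(s) → -20 dB/decade.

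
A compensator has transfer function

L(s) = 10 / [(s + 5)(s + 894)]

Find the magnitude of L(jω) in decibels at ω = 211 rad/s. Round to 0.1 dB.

At s = jω = j211:
pole (s+5): 5 + j211 → |·| = √(5²+211²) = √44546 ≈ 211.06, ∠ = arctan(211/5) ≈ 88.64°
pole (s+894): 894 + j211 → |·| = √(894²+211²) = √843757 ≈ 918.56, ∠ = arctan(211/894) ≈ 13.28°
|L| = 10 / 1.9387e+05 ≈ 5.1581e-05
Gain = 20 log₁₀(5.1581e-05) ≈ -85.75 dB

-85.8 dB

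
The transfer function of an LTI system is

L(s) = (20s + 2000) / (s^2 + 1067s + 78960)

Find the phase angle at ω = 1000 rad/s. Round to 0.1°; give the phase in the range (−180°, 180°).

Substitute s = j1000:
Numerator: 20(j1000) + 2000 = 2000 + j20000
Denominator: (j1000)^2 + 1067(j1000) + 78960 = -921040 + j1067000
|N| = √(2000² + 20000²) ≈ 20100, ∠N ≈ 84.29°
|D| = √(921040² + 1067000²) ≈ 1.4095e+06, ∠D ≈ 130.80°
∠L = 84.29° − 130.80° = -46.51°

-46.5°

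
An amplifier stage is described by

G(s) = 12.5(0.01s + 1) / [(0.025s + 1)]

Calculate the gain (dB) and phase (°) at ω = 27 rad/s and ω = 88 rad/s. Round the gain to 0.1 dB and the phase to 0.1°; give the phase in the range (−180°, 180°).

ω = 27: 20.6 dB, -18.9°; ω = 88: 16.8 dB, -24.2°

At ω = 27 rad/s:
zero (1 + j27·0.01) = 1 + j0.27 → |·| ≈ 1.0358, ∠ ≈ 15.11°
pole (1 + j27·0.025) = 1 + j0.675 → |·| ≈ 1.2065, ∠ ≈ 34.02°
|G| = 12.5 · 1.0358 / (1.2065) ≈ 10.731
Gain = 20 log₁₀(10.731) ≈ 20.61 dB
∠G = (15.11°) − (34.02°) = -18.91°

At ω = 88 rad/s:
zero (1 + j88·0.01) = 1 + j0.88 → |·| ≈ 1.3321, ∠ ≈ 41.35°
pole (1 + j88·0.025) = 1 + j2.2 → |·| ≈ 2.4166, ∠ ≈ 65.56°
|G| = 12.5 · 1.3321 / (2.4166) ≈ 6.8904
Gain = 20 log₁₀(6.8904) ≈ 16.76 dB
∠G = (41.35°) − (65.56°) = -24.21°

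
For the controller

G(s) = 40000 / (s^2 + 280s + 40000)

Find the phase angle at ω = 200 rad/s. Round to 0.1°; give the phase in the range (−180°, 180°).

-90.0°

At s = jω = j200:
quadratic: (j200)² + 280·j200 + 40000 = 0 + j56000 → |·| ≈ 56000, ∠ ≈ 90.00°
∠G = 0.00° − 90.00° = -90.00°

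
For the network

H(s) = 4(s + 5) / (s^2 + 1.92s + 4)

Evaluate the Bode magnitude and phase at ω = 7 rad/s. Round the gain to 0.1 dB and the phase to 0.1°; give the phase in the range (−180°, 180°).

At s = jω = j7:
zero (s+5): 5 + j7 → |·| = √(5²+7²) = √74 ≈ 8.6023, ∠ = arctan(7/5) ≈ 54.46°
quadratic: (j7)² + 1.92·j7 + 4 = -45 + j13.44 → |·| ≈ 46.964, ∠ ≈ 163.37°
|H| = 4 · 8.6023 / 46.964 ≈ 0.73267
Gain = 20 log₁₀(0.73267) ≈ -2.70 dB
∠H = 54.46° − 163.37° = -108.91°

-2.7 dB, -108.9°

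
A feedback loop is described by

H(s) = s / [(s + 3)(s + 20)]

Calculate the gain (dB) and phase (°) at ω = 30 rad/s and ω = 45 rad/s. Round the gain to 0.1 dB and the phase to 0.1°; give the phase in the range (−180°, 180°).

ω = 30: -31.2 dB, -50.6°; ω = 45: -33.9 dB, -62.2°

At s = jω = j30:
zero at origin: s = j30 → |·| = 30, ∠ = 90.00°
pole (s+3): 3 + j30 → |·| = √(3²+30²) = √909 ≈ 30.15, ∠ = arctan(30/3) ≈ 84.29°
pole (s+20): 20 + j30 → |·| = √(20²+30²) = √1300 ≈ 36.056, ∠ = arctan(30/20) ≈ 56.31°
|H| = 1 · 30 / 1087.1 ≈ 0.027596
Gain = 20 log₁₀(0.027596) ≈ -31.18 dB
∠H = 90.00° − 140.60° = -50.60°

At s = jω = j45:
zero at origin: s = j45 → |·| = 45, ∠ = 90.00°
pole (s+3): 3 + j45 → |·| = √(3²+45²) = √2034 ≈ 45.1, ∠ = arctan(45/3) ≈ 86.19°
pole (s+20): 20 + j45 → |·| = √(20²+45²) = √2425 ≈ 49.244, ∠ = arctan(45/20) ≈ 66.04°
|H| = 1 · 45 / 2220.9 ≈ 0.020262
Gain = 20 log₁₀(0.020262) ≈ -33.87 dB
∠H = 90.00° − 152.23° = -62.23°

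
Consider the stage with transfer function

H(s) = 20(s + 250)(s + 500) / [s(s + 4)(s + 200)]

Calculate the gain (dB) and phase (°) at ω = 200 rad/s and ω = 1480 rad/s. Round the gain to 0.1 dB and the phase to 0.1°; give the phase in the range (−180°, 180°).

At s = jω = j200:
zero (s+250): 250 + j200 → |·| = √(250²+200²) = √102500 ≈ 320.16, ∠ = arctan(200/250) ≈ 38.66°
zero (s+500): 500 + j200 → |·| = √(500²+200²) = √290000 ≈ 538.52, ∠ = arctan(200/500) ≈ 21.80°
pole (s+4): 4 + j200 → |·| = √(4²+200²) = √40016 ≈ 200.04, ∠ = arctan(200/4) ≈ 88.85°
pole (s+200): 200 + j200 → |·| = √(200²+200²) = √80000 ≈ 282.84, ∠ = arctan(200/200) ≈ 45.00°
pole at origin: |s| = 200, ∠ = 90.00° (in denominator)
|H| = 20 · 1.7241e+05 / 1.1316e+07 ≈ 0.30472
Gain = 20 log₁₀(0.30472) ≈ -10.32 dB
∠H = 60.46° − 223.85° = -163.39°

At s = jω = j1480:
zero (s+250): 250 + j1480 → |·| = √(250²+1480²) = √2252900 ≈ 1501, ∠ = arctan(1480/250) ≈ 80.41°
zero (s+500): 500 + j1480 → |·| = √(500²+1480²) = √2440400 ≈ 1562.2, ∠ = arctan(1480/500) ≈ 71.33°
pole (s+4): 4 + j1480 → |·| = √(4²+1480²) = √2190416 ≈ 1480, ∠ = arctan(1480/4) ≈ 89.85°
pole (s+200): 200 + j1480 → |·| = √(200²+1480²) = √2230400 ≈ 1493.5, ∠ = arctan(1480/200) ≈ 82.30°
pole at origin: |s| = 1480, ∠ = 90.00° (in denominator)
|H| = 20 · 2.3449e+06 / 3.2714e+09 ≈ 0.014336
Gain = 20 log₁₀(0.014336) ≈ -36.87 dB
∠H = 151.74° − 262.15° = -110.41°

ω = 200: -10.3 dB, -163.4°; ω = 1480: -36.9 dB, -110.4°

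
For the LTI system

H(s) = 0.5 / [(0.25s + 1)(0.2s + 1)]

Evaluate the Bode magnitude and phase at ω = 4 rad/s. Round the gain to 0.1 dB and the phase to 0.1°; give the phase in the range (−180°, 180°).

At ω = 4 rad/s:
pole (1 + j4·0.25) = 1 + j1 → |·| ≈ 1.4142, ∠ ≈ 45.00°
pole (1 + j4·0.2) = 1 + j0.8 → |·| ≈ 1.2806, ∠ ≈ 38.66°
|H| = 0.5 · 1 / (1.4142 · 1.2806) ≈ 0.27609
Gain = 20 log₁₀(0.27609) ≈ -11.18 dB
∠H = (0°) − (45.00° + 38.66°) = -83.66°

-11.2 dB, -83.7°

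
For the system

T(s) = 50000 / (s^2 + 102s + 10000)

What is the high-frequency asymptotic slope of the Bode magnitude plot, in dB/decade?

Each pole contributes −20 dB/decade at high frequency; each zero contributes +20 dB/decade.
Net: 0 zero(s) − 2 pole(s) → -40 dB/decade.

-40 dB/decade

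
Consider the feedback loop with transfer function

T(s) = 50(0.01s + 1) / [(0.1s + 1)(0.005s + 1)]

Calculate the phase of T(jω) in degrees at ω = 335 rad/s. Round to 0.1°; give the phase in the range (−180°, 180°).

-74.1°

At ω = 335 rad/s:
zero (1 + j335·0.01) = 1 + j3.35 → |·| ≈ 3.4961, ∠ ≈ 73.38°
pole (1 + j335·0.1) = 1 + j33.5 → |·| ≈ 33.515, ∠ ≈ 88.29°
pole (1 + j335·0.005) = 1 + j1.675 → |·| ≈ 1.9508, ∠ ≈ 59.16°
∠T = (73.38°) − (88.29° + 59.16°) = -74.07°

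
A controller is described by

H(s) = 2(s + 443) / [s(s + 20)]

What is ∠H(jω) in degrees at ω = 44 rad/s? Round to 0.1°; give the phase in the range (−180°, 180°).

At s = jω = j44:
zero (s+443): 443 + j44 → |·| = √(443²+44²) = √198185 ≈ 445.18, ∠ = arctan(44/443) ≈ 5.67°
pole (s+20): 20 + j44 → |·| = √(20²+44²) = √2336 ≈ 48.332, ∠ = arctan(44/20) ≈ 65.56°
pole at origin: |s| = 44, ∠ = 90.00° (in denominator)
∠H = 5.67° − 155.56° = -149.89°

-149.9°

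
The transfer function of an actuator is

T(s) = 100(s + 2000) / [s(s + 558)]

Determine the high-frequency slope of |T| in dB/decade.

-20 dB/decade

Each pole contributes −20 dB/decade at high frequency; each zero contributes +20 dB/decade.
Net: 1 zero(s) − 2 pole(s) → -20 dB/decade.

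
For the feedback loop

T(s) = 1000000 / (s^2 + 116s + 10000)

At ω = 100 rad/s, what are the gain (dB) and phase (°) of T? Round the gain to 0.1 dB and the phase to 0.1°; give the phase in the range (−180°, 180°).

38.7 dB, -90.0°

At s = jω = j100:
quadratic: (j100)² + 116·j100 + 10000 = 0 + j11600 → |·| ≈ 11600, ∠ ≈ 90.00°
|T| = 1000000 / 11600 ≈ 86.207
Gain = 20 log₁₀(86.207) ≈ 38.71 dB
∠T = 0.00° − 90.00° = -90.00°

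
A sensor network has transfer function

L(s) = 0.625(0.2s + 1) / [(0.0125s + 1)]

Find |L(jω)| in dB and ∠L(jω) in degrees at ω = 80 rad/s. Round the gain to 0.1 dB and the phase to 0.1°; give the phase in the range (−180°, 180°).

At ω = 80 rad/s:
zero (1 + j80·0.2) = 1 + j16 → |·| ≈ 16.031, ∠ ≈ 86.42°
pole (1 + j80·0.0125) = 1 + j1 → |·| ≈ 1.4142, ∠ ≈ 45.00°
|L| = 0.625 · 16.031 / (1.4142) ≈ 7.0848
Gain = 20 log₁₀(7.0848) ≈ 17.01 dB
∠L = (86.42°) − (45.00°) = 41.42°

17.0 dB, 41.4°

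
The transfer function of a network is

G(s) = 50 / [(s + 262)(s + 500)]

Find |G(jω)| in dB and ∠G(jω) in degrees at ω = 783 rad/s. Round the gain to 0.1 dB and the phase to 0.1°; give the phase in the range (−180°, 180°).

-83.7 dB, -128.9°

At s = jω = j783:
pole (s+262): 262 + j783 → |·| = √(262²+783²) = √681733 ≈ 825.67, ∠ = arctan(783/262) ≈ 71.50°
pole (s+500): 500 + j783 → |·| = √(500²+783²) = √863089 ≈ 929.03, ∠ = arctan(783/500) ≈ 57.44°
|G| = 50 / 7.6707e+05 ≈ 6.5183e-05
Gain = 20 log₁₀(6.5183e-05) ≈ -83.72 dB
∠G = 0.00° − 128.94° = -128.94°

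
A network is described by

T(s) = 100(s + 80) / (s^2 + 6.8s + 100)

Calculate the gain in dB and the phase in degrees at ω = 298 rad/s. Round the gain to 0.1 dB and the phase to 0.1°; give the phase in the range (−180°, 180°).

-9.2 dB, -103.7°

At s = jω = j298:
zero (s+80): 80 + j298 → |·| = √(80²+298²) = √95204 ≈ 308.55, ∠ = arctan(298/80) ≈ 74.97°
quadratic: (j298)² + 6.8·j298 + 100 = -88704 + j2026.4 → |·| ≈ 88727, ∠ ≈ 178.69°
|T| = 100 · 308.55 / 88727 ≈ 0.34775
Gain = 20 log₁₀(0.34775) ≈ -9.17 dB
∠T = 74.97° − 178.69° = -103.72°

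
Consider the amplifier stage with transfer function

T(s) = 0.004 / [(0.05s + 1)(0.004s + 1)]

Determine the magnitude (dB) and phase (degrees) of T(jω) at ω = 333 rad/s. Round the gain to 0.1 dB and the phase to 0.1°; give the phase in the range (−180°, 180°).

-76.8 dB, -139.7°

At ω = 333 rad/s:
pole (1 + j333·0.05) = 1 + j16.65 → |·| ≈ 16.68, ∠ ≈ 86.56°
pole (1 + j333·0.004) = 1 + j1.332 → |·| ≈ 1.6656, ∠ ≈ 53.10°
|T| = 0.004 · 1 / (16.68 · 1.6656) ≈ 0.00014398
Gain = 20 log₁₀(0.00014398) ≈ -76.83 dB
∠T = (0°) − (86.56° + 53.10°) = -139.66°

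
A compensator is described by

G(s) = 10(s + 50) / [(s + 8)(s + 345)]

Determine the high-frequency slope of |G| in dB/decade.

-20 dB/decade

Each pole contributes −20 dB/decade at high frequency; each zero contributes +20 dB/decade.
Net: 1 zero(s) − 2 pole(s) → -20 dB/decade.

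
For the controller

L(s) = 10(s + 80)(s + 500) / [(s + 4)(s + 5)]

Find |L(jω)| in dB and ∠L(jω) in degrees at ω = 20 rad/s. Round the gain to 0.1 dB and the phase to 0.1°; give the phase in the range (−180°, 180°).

59.8 dB, -138.3°

At s = jω = j20:
zero (s+80): 80 + j20 → |·| = √(80²+20²) = √6800 ≈ 82.462, ∠ = arctan(20/80) ≈ 14.04°
zero (s+500): 500 + j20 → |·| = √(500²+20²) = √250400 ≈ 500.4, ∠ = arctan(20/500) ≈ 2.29°
pole (s+4): 4 + j20 → |·| = √(4²+20²) = √416 ≈ 20.396, ∠ = arctan(20/4) ≈ 78.69°
pole (s+5): 5 + j20 → |·| = √(5²+20²) = √425 ≈ 20.616, ∠ = arctan(20/5) ≈ 75.96°
|L| = 10 · 41264 / 420.48 ≈ 981.35
Gain = 20 log₁₀(981.35) ≈ 59.84 dB
∠L = 16.33° − 154.65° = -138.32°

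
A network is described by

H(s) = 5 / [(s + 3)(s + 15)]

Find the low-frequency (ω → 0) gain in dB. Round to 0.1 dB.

-19.1 dB

H(0) = 5 / (3·15) ≈ 0.11111
20 log₁₀(0.11111) ≈ -19.08 dB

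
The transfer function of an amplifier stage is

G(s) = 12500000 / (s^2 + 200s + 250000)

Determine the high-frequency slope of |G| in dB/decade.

-40 dB/decade

Each pole contributes −20 dB/decade at high frequency; each zero contributes +20 dB/decade.
Net: 0 zero(s) − 2 pole(s) → -40 dB/decade.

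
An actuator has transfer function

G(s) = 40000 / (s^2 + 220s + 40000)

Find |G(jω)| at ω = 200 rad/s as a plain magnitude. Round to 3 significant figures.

0.909

At s = jω = j200:
quadratic: (j200)² + 220·j200 + 40000 = 0 + j44000 → |·| ≈ 44000, ∠ ≈ 90.00°
|G| = 40000 / 44000 ≈ 0.90909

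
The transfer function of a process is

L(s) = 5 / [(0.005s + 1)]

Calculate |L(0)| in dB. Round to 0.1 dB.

14.0 dB

L(0) = 5 · 1 / 1 = 5
20 log₁₀(5) ≈ 13.98 dB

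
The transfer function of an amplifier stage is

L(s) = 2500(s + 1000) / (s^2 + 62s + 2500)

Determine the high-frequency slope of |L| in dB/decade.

-20 dB/decade

Each pole contributes −20 dB/decade at high frequency; each zero contributes +20 dB/decade.
Net: 1 zero(s) − 2 pole(s) → -20 dB/decade.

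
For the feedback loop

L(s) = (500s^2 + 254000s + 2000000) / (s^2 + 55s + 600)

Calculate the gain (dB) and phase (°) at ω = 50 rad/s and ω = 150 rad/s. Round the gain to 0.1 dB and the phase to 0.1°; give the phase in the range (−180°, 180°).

ω = 50: 71.6 dB, -38.0°; ω = 150: 64.5 dB, -55.7°

Substitute s = j50:
Numerator: 500(j50)^2 + 254000(j50) + 2000000 = 750000 + j12700000
Denominator: (j50)^2 + 55(j50) + 600 = -1900 + j2750
|N| = √(750000² + 12700000²) ≈ 1.2722e+07, ∠N ≈ 86.62°
|D| = √(1900² + 2750²) ≈ 3342.5, ∠D ≈ 124.64°
|L| = 1.2722e+07 / 3342.5 ≈ 3806.1
Gain = 20 log₁₀(3806.1) ≈ 71.61 dB
∠L = 86.62° − 124.64° = -38.02°

Substitute s = j150:
Numerator: 500(j150)^2 + 254000(j150) + 2000000 = -9250000 + j38100000
Denominator: (j150)^2 + 55(j150) + 600 = -21900 + j8250
|N| = √(9250000² + 38100000²) ≈ 3.9207e+07, ∠N ≈ 103.65°
|D| = √(21900² + 8250²) ≈ 23402, ∠D ≈ 159.36°
|L| = 3.9207e+07 / 23402 ≈ 1675.4
Gain = 20 log₁₀(1675.4) ≈ 64.48 dB
∠L = 103.65° − 159.36° = -55.71°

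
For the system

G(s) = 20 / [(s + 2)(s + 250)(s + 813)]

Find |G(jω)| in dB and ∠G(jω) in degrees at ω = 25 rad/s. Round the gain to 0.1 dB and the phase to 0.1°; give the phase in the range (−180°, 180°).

At s = jω = j25:
pole (s+2): 2 + j25 → |·| = √(2²+25²) = √629 ≈ 25.08, ∠ = arctan(25/2) ≈ 85.43°
pole (s+250): 250 + j25 → |·| = √(250²+25²) = √63125 ≈ 251.25, ∠ = arctan(25/250) ≈ 5.71°
pole (s+813): 813 + j25 → |·| = √(813²+25²) = √661594 ≈ 813.38, ∠ = arctan(25/813) ≈ 1.76°
|G| = 20 / 5.1254e+06 ≈ 3.9021e-06
Gain = 20 log₁₀(3.9021e-06) ≈ -108.17 dB
∠G = 0.00° − 92.90° = -92.90°

-108.2 dB, -92.9°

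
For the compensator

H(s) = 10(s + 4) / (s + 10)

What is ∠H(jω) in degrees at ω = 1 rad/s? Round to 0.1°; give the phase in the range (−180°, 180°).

8.3°

At s = jω = j1:
zero (s+4): 4 + j1 → |·| = √(4²+1²) = √17 ≈ 4.1231, ∠ = arctan(1/4) ≈ 14.04°
pole (s+10): 10 + j1 → |·| = √(10²+1²) = √101 ≈ 10.05, ∠ = arctan(1/10) ≈ 5.71°
∠H = 14.04° − 5.71° = 8.33°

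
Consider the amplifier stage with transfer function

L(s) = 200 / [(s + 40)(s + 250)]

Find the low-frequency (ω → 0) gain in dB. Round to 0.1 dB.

L(0) = 200 / (40·250) = 0.02
20 log₁₀(0.02) ≈ -33.98 dB

-34.0 dB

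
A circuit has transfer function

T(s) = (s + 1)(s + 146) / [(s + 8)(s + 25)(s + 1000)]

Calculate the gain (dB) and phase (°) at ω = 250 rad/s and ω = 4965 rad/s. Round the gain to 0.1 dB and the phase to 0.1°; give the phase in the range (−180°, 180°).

ω = 250: -59.0 dB, -37.0°; ω = 4965: -74.1 dB, -79.9°

At s = jω = j250:
zero (s+1): 1 + j250 → |·| = √(1²+250²) = √62501 ≈ 250, ∠ = arctan(250/1) ≈ 89.77°
zero (s+146): 146 + j250 → |·| = √(146²+250²) = √83816 ≈ 289.51, ∠ = arctan(250/146) ≈ 59.72°
pole (s+8): 8 + j250 → |·| = √(8²+250²) = √62564 ≈ 250.13, ∠ = arctan(250/8) ≈ 88.17°
pole (s+25): 25 + j250 → |·| = √(25²+250²) = √63125 ≈ 251.25, ∠ = arctan(250/25) ≈ 84.29°
pole (s+1000): 1000 + j250 → |·| = √(1000²+250²) = √1062500 ≈ 1030.8, ∠ = arctan(250/1000) ≈ 14.04°
|T| = 1 · 72378 / 6.4781e+07 ≈ 0.0011173
Gain = 20 log₁₀(0.0011173) ≈ -59.04 dB
∠T = 149.49° − 186.50° = -37.01°

At s = jω = j4965:
zero (s+1): 1 + j4965 → |·| = √(1²+4965²) = √24651226 ≈ 4965, ∠ = arctan(4965/1) ≈ 89.99°
zero (s+146): 146 + j4965 → |·| = √(146²+4965²) = √24672541 ≈ 4967.1, ∠ = arctan(4965/146) ≈ 88.32°
pole (s+8): 8 + j4965 → |·| = √(8²+4965²) = √24651289 ≈ 4965, ∠ = arctan(4965/8) ≈ 89.91°
pole (s+25): 25 + j4965 → |·| = √(25²+4965²) = √24651850 ≈ 4965.1, ∠ = arctan(4965/25) ≈ 89.71°
pole (s+1000): 1000 + j4965 → |·| = √(1000²+4965²) = √25651225 ≈ 5064.7, ∠ = arctan(4965/1000) ≈ 78.61°
|T| = 1 · 2.4662e+07 / 1.2485e+11 ≈ 0.00019753
Gain = 20 log₁₀(0.00019753) ≈ -74.09 dB
∠T = 178.31° − 258.23° = -79.92°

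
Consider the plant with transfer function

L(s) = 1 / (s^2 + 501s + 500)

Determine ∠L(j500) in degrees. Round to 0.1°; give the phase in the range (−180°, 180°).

Substitute s = j500:
Numerator: 1 = 1 + j0
Denominator: (j500)^2 + 501(j500) + 500 = -249500 + j250500
|N| = √(1² + 0²) ≈ 1, ∠N ≈ 0.00°
|D| = √(249500² + 250500²) ≈ 3.5355e+05, ∠D ≈ 134.89°
∠L = 0.00° − 134.89° = -134.89°

-134.9°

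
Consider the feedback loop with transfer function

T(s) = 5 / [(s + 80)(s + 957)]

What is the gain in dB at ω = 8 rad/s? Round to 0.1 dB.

At s = jω = j8:
pole (s+80): 80 + j8 → |·| = √(80²+8²) = √6464 ≈ 80.399, ∠ = arctan(8/80) ≈ 5.71°
pole (s+957): 957 + j8 → |·| = √(957²+8²) = √915913 ≈ 957.03, ∠ = arctan(8/957) ≈ 0.48°
|T| = 5 / 76944 ≈ 6.4982e-05
Gain = 20 log₁₀(6.4982e-05) ≈ -83.74 dB

-83.7 dB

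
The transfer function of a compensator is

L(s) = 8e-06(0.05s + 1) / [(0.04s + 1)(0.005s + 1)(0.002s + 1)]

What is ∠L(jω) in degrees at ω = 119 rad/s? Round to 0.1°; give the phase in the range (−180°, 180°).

At ω = 119 rad/s:
zero (1 + j119·0.05) = 1 + j5.95 → |·| ≈ 6.0334, ∠ ≈ 80.46°
pole (1 + j119·0.04) = 1 + j4.76 → |·| ≈ 4.8639, ∠ ≈ 78.14°
pole (1 + j119·0.005) = 1 + j0.595 → |·| ≈ 1.1636, ∠ ≈ 30.75°
pole (1 + j119·0.002) = 1 + j0.238 → |·| ≈ 1.0279, ∠ ≈ 13.39°
∠L = (80.46°) − (78.14° + 30.75° + 13.39°) = -41.82°

-41.8°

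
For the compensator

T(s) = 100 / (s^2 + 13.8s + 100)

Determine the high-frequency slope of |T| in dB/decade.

-40 dB/decade

Each pole contributes −20 dB/decade at high frequency; each zero contributes +20 dB/decade.
Net: 0 zero(s) − 2 pole(s) → -40 dB/decade.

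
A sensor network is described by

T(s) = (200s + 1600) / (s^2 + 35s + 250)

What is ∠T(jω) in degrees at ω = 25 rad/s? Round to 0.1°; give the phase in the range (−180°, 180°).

Substitute s = j25:
Numerator: 200(j25) + 1600 = 1600 + j5000
Denominator: (j25)^2 + 35(j25) + 250 = -375 + j875
|N| = √(1600² + 5000²) ≈ 5249.8, ∠N ≈ 72.26°
|D| = √(375² + 875²) ≈ 951.97, ∠D ≈ 113.20°
∠T = 72.26° − 113.20° = -40.94°

-40.9°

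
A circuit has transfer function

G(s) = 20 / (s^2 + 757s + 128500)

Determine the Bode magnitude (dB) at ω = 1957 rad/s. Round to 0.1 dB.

Substitute s = j1957:
Numerator: 20 = 20 + j0
Denominator: (j1957)^2 + 757(j1957) + 128500 = -3701349 + j1481449
|N| = √(20² + 0²) ≈ 20, ∠N ≈ 0.00°
|D| = √(3701349² + 1481449²) ≈ 3.9868e+06, ∠D ≈ 158.19°
|G| = 20 / 3.9868e+06 ≈ 5.0166e-06
Gain = 20 log₁₀(5.0166e-06) ≈ -105.99 dB

-106.0 dB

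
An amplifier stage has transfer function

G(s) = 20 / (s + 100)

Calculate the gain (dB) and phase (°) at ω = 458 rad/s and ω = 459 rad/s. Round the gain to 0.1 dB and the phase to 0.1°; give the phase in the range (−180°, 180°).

ω = 458: -27.4 dB, -77.7°; ω = 459: -27.4 dB, -77.7°

At s = jω = j458:
pole (s+100): 100 + j458 → |·| = √(100²+458²) = √219764 ≈ 468.79, ∠ = arctan(458/100) ≈ 77.68°
|G| = 20 / 468.79 ≈ 0.042663
Gain = 20 log₁₀(0.042663) ≈ -27.40 dB
∠G = 0.00° − 77.68° = -77.68°

At s = jω = j459:
pole (s+100): 100 + j459 → |·| = √(100²+459²) = √220681 ≈ 469.77, ∠ = arctan(459/100) ≈ 77.71°
|G| = 20 / 469.77 ≈ 0.042574
Gain = 20 log₁₀(0.042574) ≈ -27.42 dB
∠G = 0.00° − 77.71° = -77.71°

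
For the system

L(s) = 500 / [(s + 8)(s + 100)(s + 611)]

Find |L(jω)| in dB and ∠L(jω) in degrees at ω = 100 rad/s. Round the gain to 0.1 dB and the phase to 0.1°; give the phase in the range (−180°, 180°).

-84.9 dB, -139.7°

At s = jω = j100:
pole (s+8): 8 + j100 → |·| = √(8²+100²) = √10064 ≈ 100.32, ∠ = arctan(100/8) ≈ 85.43°
pole (s+100): 100 + j100 → |·| = √(100²+100²) = √20000 ≈ 141.42, ∠ = arctan(100/100) ≈ 45.00°
pole (s+611): 611 + j100 → |·| = √(611²+100²) = √383321 ≈ 619.13, ∠ = arctan(100/611) ≈ 9.29°
|L| = 500 / 8.7838e+06 ≈ 5.6923e-05
Gain = 20 log₁₀(5.6923e-05) ≈ -84.89 dB
∠L = 0.00° − 139.72° = -139.72°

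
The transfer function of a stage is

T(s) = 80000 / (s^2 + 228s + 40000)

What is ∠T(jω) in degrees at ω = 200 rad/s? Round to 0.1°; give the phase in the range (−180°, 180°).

-90.0°

At s = jω = j200:
quadratic: (j200)² + 228·j200 + 40000 = 0 + j45600 → |·| ≈ 45600, ∠ ≈ 90.00°
∠T = 0.00° − 90.00° = -90.00°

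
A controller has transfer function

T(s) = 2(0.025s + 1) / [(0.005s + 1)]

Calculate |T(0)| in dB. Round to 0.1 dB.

6.0 dB

T(0) = 2 · 1 / 1 = 2
20 log₁₀(2) ≈ 6.02 dB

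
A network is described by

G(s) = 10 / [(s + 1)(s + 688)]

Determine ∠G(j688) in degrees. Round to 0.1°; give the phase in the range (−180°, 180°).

-134.9°

At s = jω = j688:
pole (s+1): 1 + j688 → |·| = √(1²+688²) = √473345 ≈ 688, ∠ = arctan(688/1) ≈ 89.92°
pole (s+688): 688 + j688 → |·| = √(688²+688²) = √946688 ≈ 972.98, ∠ = arctan(688/688) ≈ 45.00°
∠G = 0.00° − 134.92° = -134.92°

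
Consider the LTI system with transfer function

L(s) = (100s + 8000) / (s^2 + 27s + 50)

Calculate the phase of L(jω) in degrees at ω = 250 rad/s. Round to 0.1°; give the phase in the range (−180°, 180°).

Substitute s = j250:
Numerator: 100(j250) + 8000 = 8000 + j25000
Denominator: (j250)^2 + 27(j250) + 50 = -62450 + j6750
|N| = √(8000² + 25000²) ≈ 26249, ∠N ≈ 72.26°
|D| = √(62450² + 6750²) ≈ 62814, ∠D ≈ 173.83°
∠L = 72.26° − 173.83° = -101.57°

-101.6°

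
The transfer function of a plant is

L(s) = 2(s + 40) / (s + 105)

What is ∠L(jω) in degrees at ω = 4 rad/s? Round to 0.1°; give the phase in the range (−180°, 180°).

At s = jω = j4:
zero (s+40): 40 + j4 → |·| = √(40²+4²) = √1616 ≈ 40.2, ∠ = arctan(4/40) ≈ 5.71°
pole (s+105): 105 + j4 → |·| = √(105²+4²) = √11041 ≈ 105.08, ∠ = arctan(4/105) ≈ 2.18°
∠L = 5.71° − 2.18° = 3.53°

3.5°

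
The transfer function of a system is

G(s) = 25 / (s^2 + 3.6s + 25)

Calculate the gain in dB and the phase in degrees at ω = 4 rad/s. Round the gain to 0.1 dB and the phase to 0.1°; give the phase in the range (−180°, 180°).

At s = jω = j4:
quadratic: (j4)² + 3.6·j4 + 25 = 9 + j14.4 → |·| ≈ 16.981, ∠ ≈ 57.99°
|G| = 25 / 16.981 ≈ 1.4722
Gain = 20 log₁₀(1.4722) ≈ 3.36 dB
∠G = 0.00° − 57.99° = -57.99°

3.4 dB, -58.0°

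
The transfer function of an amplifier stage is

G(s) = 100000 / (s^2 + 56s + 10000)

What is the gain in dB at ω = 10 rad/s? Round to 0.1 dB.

20.1 dB

At s = jω = j10:
quadratic: (j10)² + 56·j10 + 10000 = 9900 + j560 → |·| ≈ 9915.8, ∠ ≈ 3.24°
|G| = 100000 / 9915.8 ≈ 10.085
Gain = 20 log₁₀(10.085) ≈ 20.07 dB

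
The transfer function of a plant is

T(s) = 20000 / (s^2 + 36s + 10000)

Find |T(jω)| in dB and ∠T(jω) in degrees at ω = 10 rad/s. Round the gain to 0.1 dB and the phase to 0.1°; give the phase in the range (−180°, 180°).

6.1 dB, -2.1°

At s = jω = j10:
quadratic: (j10)² + 36·j10 + 10000 = 9900 + j360 → |·| ≈ 9906.5, ∠ ≈ 2.08°
|T| = 20000 / 9906.5 ≈ 2.0189
Gain = 20 log₁₀(2.0189) ≈ 6.10 dB
∠T = 0.00° − 2.08° = -2.08°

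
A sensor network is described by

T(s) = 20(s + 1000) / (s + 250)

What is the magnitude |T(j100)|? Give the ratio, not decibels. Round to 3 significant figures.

74.6

At s = jω = j100:
zero (s+1000): 1000 + j100 → |·| = √(1000²+100²) = √1010000 ≈ 1005, ∠ = arctan(100/1000) ≈ 5.71°
pole (s+250): 250 + j100 → |·| = √(250²+100²) = √72500 ≈ 269.26, ∠ = arctan(100/250) ≈ 21.80°
|T| = 20 · 1005 / 269.26 ≈ 74.649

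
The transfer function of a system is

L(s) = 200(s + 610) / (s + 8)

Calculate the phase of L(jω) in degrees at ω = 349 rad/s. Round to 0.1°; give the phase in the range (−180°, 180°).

-58.9°

At s = jω = j349:
zero (s+610): 610 + j349 → |·| = √(610²+349²) = √493901 ≈ 702.78, ∠ = arctan(349/610) ≈ 29.78°
pole (s+8): 8 + j349 → |·| = √(8²+349²) = √121865 ≈ 349.09, ∠ = arctan(349/8) ≈ 88.69°
∠L = 29.78° − 88.69° = -58.91°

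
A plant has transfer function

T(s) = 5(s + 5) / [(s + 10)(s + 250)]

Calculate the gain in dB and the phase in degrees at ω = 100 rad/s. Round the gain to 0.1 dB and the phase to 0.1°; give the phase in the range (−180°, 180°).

-34.7 dB, -19.0°

At s = jω = j100:
zero (s+5): 5 + j100 → |·| = √(5²+100²) = √10025 ≈ 100.12, ∠ = arctan(100/5) ≈ 87.14°
pole (s+10): 10 + j100 → |·| = √(10²+100²) = √10100 ≈ 100.5, ∠ = arctan(100/10) ≈ 84.29°
pole (s+250): 250 + j100 → |·| = √(250²+100²) = √72500 ≈ 269.26, ∠ = arctan(100/250) ≈ 21.80°
|T| = 5 · 100.12 / 27061 ≈ 0.018499
Gain = 20 log₁₀(0.018499) ≈ -34.66 dB
∠T = 87.14° − 106.09° = -18.95°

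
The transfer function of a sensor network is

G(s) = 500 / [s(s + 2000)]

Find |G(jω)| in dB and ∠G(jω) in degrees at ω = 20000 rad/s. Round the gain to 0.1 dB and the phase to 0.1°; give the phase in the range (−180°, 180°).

-118.1 dB, -174.3°

At s = jω = j20000:
pole (s+2000): 2000 + j20000 → |·| = √(2000²+20000²) = √404000000 ≈ 20100, ∠ = arctan(20000/2000) ≈ 84.29°
pole at origin: |s| = 20000, ∠ = 90.00° (in denominator)
|G| = 500 / 4.02e+08 ≈ 1.2438e-06
Gain = 20 log₁₀(1.2438e-06) ≈ -118.10 dB
∠G = 0.00° − 174.29° = -174.29°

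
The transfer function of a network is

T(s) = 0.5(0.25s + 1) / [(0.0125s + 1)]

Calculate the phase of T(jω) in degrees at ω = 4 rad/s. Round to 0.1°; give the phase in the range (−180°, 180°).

At ω = 4 rad/s:
zero (1 + j4·0.25) = 1 + j1 → |·| ≈ 1.4142, ∠ ≈ 45.00°
pole (1 + j4·0.0125) = 1 + j0.05 → |·| ≈ 1.0012, ∠ ≈ 2.86°
∠T = (45.00°) − (2.86°) = 42.14°

42.1°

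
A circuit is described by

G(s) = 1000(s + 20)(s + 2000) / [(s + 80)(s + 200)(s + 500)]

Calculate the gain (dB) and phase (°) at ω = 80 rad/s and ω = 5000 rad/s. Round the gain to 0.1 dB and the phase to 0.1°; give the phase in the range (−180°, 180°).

At s = jω = j80:
zero (s+20): 20 + j80 → |·| = √(20²+80²) = √6800 ≈ 82.462, ∠ = arctan(80/20) ≈ 75.96°
zero (s+2000): 2000 + j80 → |·| = √(2000²+80²) = √4006400 ≈ 2001.6, ∠ = arctan(80/2000) ≈ 2.29°
pole (s+80): 80 + j80 → |·| = √(80²+80²) = √12800 ≈ 113.14, ∠ = arctan(80/80) ≈ 45.00°
pole (s+200): 200 + j80 → |·| = √(200²+80²) = √46400 ≈ 215.41, ∠ = arctan(80/200) ≈ 21.80°
pole (s+500): 500 + j80 → |·| = √(500²+80²) = √256400 ≈ 506.36, ∠ = arctan(80/500) ≈ 9.09°
|G| = 1000 · 1.6506e+05 / 1.2341e+07 ≈ 13.375
Gain = 20 log₁₀(13.375) ≈ 22.53 dB
∠G = 78.25° − 75.89° = 2.36°

At s = jω = j5000:
zero (s+20): 20 + j5000 → |·| = √(20²+5000²) = √25000400 ≈ 5000, ∠ = arctan(5000/20) ≈ 89.77°
zero (s+2000): 2000 + j5000 → |·| = √(2000²+5000²) = √29000000 ≈ 5385.2, ∠ = arctan(5000/2000) ≈ 68.20°
pole (s+80): 80 + j5000 → |·| = √(80²+5000²) = √25006400 ≈ 5000.6, ∠ = arctan(5000/80) ≈ 89.08°
pole (s+200): 200 + j5000 → |·| = √(200²+5000²) = √25040000 ≈ 5004, ∠ = arctan(5000/200) ≈ 87.71°
pole (s+500): 500 + j5000 → |·| = √(500²+5000²) = √25250000 ≈ 5024.9, ∠ = arctan(5000/500) ≈ 84.29°
|G| = 1000 · 2.6926e+07 / 1.2574e+11 ≈ 0.21414
Gain = 20 log₁₀(0.21414) ≈ -13.39 dB
∠G = 157.97° − 261.08° = -103.11°

ω = 80: 22.5 dB, 2.4°; ω = 5000: -13.4 dB, -103.1°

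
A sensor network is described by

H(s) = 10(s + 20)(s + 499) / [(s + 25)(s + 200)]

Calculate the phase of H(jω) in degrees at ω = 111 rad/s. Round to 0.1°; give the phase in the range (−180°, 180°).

At s = jω = j111:
zero (s+20): 20 + j111 → |·| = √(20²+111²) = √12721 ≈ 112.79, ∠ = arctan(111/20) ≈ 79.79°
zero (s+499): 499 + j111 → |·| = √(499²+111²) = √261322 ≈ 511.2, ∠ = arctan(111/499) ≈ 12.54°
pole (s+25): 25 + j111 → |·| = √(25²+111²) = √12946 ≈ 113.78, ∠ = arctan(111/25) ≈ 77.31°
pole (s+200): 200 + j111 → |·| = √(200²+111²) = √52321 ≈ 228.74, ∠ = arctan(111/200) ≈ 29.03°
∠H = 92.33° − 106.34° = -14.01°

-14.0°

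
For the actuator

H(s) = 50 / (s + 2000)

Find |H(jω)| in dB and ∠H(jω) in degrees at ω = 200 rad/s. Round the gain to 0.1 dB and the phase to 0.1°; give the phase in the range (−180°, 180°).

Substitute s = j200:
Numerator: 50 = 50 + j0
Denominator: (j200) + 2000 = 2000 + j200
|N| = √(50² + 0²) ≈ 50, ∠N ≈ 0.00°
|D| = √(2000² + 200²) ≈ 2010, ∠D ≈ 5.71°
|H| = 50 / 2010 ≈ 0.024876
Gain = 20 log₁₀(0.024876) ≈ -32.08 dB
∠H = 0.00° − 5.71° = -5.71°

-32.1 dB, -5.7°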